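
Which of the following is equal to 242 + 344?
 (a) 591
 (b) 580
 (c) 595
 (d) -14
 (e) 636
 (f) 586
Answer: f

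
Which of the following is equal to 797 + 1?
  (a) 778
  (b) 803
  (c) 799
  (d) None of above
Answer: d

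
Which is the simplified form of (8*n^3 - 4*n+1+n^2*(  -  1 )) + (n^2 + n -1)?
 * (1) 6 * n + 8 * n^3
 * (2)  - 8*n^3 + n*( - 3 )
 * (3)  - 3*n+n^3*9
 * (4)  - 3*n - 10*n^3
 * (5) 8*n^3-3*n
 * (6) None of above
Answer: 5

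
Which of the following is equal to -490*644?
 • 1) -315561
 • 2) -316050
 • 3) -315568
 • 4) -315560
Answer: 4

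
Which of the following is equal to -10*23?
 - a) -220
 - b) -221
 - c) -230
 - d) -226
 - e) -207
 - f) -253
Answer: c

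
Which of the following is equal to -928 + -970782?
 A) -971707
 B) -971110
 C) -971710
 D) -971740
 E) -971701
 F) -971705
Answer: C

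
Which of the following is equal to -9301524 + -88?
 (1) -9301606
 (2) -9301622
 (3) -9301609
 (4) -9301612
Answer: 4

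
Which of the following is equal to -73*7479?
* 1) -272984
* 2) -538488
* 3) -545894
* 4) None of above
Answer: 4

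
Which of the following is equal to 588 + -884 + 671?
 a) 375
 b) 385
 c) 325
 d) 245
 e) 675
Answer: a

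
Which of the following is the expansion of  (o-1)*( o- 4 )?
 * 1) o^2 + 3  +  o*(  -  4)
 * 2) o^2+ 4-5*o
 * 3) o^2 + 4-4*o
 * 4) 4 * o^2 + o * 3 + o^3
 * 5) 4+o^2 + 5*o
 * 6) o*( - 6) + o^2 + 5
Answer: 2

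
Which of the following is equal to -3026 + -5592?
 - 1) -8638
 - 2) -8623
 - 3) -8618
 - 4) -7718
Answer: 3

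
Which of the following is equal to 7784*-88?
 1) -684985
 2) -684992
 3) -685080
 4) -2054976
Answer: 2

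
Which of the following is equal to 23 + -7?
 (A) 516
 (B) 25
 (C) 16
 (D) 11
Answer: C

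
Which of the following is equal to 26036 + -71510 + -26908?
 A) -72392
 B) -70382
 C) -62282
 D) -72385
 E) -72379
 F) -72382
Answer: F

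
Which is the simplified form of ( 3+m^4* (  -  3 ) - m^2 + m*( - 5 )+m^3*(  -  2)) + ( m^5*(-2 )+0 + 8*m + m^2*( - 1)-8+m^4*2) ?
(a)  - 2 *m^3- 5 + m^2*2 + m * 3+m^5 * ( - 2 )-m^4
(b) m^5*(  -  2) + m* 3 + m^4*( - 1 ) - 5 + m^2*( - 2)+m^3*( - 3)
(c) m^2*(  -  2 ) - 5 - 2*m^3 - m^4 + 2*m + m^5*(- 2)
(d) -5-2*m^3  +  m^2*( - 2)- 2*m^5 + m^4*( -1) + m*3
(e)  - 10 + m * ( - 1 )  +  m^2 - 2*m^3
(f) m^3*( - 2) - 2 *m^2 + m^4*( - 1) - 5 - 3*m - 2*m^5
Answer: d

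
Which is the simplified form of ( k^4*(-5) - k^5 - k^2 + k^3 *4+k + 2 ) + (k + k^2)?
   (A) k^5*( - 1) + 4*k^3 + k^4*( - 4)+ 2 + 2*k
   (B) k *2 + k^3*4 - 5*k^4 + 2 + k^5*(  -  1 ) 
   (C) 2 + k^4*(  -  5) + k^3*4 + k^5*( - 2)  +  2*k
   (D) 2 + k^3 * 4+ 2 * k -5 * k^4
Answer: B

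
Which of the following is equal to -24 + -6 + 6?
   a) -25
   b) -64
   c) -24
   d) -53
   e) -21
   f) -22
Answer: c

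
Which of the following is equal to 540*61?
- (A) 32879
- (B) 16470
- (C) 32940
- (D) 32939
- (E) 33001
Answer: C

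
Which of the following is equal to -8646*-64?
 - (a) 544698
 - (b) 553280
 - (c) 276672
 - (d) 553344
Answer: d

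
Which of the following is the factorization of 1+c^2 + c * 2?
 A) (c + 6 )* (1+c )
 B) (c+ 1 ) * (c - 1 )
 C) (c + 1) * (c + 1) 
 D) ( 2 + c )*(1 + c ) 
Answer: C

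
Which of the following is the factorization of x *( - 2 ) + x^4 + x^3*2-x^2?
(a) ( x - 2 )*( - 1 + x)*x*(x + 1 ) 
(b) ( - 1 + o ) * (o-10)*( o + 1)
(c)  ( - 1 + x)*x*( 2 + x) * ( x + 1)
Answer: c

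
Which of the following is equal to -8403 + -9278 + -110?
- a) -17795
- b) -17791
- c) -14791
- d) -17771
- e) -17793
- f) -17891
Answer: b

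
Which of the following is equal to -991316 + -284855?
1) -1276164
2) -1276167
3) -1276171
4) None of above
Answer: 3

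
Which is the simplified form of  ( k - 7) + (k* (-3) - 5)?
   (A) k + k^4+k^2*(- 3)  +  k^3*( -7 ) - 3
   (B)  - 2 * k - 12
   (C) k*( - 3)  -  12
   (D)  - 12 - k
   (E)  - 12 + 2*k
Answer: B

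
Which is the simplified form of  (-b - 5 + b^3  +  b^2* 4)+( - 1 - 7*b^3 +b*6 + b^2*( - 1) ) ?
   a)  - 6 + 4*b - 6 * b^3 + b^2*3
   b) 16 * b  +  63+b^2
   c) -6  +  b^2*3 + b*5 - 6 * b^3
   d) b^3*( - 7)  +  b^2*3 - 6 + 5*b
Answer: c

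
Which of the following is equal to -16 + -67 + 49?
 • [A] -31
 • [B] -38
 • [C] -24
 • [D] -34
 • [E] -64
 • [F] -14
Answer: D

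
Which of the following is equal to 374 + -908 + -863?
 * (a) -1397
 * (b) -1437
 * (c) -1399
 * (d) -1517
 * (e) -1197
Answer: a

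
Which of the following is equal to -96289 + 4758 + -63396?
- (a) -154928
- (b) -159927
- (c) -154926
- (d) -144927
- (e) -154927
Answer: e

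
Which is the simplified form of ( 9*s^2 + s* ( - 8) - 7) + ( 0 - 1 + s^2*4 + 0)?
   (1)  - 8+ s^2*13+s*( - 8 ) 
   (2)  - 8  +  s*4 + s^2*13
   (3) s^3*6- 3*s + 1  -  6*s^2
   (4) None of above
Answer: 1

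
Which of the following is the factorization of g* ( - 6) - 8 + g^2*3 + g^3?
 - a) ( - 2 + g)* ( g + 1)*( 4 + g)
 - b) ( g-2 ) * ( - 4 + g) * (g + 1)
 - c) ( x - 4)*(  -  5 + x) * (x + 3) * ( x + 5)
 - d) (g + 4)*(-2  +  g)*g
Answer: a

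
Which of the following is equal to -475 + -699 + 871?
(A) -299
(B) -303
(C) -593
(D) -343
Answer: B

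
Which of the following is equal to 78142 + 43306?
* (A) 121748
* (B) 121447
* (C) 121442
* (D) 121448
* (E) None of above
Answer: D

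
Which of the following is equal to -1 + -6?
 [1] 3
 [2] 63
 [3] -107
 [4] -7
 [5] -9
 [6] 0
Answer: 4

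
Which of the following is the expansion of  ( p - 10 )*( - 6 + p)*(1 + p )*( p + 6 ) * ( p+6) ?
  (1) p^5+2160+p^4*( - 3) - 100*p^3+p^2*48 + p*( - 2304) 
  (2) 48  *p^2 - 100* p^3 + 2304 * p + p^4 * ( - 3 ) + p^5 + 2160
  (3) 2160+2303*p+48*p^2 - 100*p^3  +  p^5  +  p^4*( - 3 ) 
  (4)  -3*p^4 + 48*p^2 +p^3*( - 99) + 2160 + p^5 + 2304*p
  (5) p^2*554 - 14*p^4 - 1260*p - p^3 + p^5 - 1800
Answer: 2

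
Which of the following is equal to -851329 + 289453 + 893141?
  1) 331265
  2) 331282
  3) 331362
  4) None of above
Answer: 1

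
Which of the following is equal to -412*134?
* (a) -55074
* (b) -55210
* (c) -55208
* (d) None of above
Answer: c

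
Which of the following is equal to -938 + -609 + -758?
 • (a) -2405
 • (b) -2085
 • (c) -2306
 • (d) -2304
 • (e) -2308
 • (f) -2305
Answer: f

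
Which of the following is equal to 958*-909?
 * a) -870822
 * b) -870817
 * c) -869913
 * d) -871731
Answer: a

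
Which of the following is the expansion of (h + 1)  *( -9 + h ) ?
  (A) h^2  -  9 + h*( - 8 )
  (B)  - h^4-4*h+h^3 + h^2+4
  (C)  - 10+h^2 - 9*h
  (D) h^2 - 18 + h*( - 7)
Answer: A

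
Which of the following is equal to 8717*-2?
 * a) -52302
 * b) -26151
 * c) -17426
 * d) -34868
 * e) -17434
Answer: e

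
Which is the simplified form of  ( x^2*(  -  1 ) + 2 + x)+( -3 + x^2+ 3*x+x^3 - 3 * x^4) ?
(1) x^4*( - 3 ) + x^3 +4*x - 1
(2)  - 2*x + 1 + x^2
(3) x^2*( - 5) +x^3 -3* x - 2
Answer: 1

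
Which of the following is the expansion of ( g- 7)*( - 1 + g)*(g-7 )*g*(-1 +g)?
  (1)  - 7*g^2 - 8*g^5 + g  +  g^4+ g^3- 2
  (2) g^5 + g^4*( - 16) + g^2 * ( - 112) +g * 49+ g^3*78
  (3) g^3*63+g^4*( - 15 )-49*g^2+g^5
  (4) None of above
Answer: 2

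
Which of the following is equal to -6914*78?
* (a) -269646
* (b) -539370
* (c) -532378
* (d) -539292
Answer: d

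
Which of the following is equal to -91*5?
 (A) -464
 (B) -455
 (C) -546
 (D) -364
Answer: B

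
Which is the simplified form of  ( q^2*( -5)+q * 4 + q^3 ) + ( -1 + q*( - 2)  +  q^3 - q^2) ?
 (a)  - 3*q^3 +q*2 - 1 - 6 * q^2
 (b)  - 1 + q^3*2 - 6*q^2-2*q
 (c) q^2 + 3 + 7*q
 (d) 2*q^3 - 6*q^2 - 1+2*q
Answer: d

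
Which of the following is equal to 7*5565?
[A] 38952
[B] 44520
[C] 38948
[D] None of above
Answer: D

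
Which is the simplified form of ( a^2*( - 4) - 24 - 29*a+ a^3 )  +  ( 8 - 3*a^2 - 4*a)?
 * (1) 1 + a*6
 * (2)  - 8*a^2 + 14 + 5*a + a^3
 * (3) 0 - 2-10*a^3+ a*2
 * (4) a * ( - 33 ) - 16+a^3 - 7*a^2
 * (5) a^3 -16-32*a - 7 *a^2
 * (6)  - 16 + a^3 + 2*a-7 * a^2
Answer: 4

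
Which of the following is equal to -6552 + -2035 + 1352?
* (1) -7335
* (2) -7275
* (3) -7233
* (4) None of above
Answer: 4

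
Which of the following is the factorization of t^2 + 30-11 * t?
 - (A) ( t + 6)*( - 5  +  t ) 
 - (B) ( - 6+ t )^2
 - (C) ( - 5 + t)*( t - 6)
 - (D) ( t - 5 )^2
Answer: C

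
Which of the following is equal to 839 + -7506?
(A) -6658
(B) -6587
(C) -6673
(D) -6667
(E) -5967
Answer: D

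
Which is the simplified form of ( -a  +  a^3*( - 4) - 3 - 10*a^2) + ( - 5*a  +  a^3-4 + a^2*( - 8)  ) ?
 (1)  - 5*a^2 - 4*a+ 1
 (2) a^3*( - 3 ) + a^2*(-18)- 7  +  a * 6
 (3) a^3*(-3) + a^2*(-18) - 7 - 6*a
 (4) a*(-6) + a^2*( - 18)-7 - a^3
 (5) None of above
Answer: 3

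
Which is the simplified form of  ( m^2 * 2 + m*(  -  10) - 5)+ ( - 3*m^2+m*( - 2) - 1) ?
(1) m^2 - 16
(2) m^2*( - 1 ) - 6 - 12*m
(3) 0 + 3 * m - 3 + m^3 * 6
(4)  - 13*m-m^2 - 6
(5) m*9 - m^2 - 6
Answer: 2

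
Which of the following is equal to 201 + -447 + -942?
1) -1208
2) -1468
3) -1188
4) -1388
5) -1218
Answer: 3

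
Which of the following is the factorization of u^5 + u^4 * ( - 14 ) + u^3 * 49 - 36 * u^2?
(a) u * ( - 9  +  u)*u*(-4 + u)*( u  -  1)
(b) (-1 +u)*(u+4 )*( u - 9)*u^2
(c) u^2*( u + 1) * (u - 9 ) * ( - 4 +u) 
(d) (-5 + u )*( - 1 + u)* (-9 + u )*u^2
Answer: a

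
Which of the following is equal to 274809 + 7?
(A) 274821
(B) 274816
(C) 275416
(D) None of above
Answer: B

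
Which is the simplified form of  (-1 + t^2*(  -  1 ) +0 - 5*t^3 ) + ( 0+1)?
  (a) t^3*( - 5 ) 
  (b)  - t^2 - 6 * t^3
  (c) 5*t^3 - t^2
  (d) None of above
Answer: d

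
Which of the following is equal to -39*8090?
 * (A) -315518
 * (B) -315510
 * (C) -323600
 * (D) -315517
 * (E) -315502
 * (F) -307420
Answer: B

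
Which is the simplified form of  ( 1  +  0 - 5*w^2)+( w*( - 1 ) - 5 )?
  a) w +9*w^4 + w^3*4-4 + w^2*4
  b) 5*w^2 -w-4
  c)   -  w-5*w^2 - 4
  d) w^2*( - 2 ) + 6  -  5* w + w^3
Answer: c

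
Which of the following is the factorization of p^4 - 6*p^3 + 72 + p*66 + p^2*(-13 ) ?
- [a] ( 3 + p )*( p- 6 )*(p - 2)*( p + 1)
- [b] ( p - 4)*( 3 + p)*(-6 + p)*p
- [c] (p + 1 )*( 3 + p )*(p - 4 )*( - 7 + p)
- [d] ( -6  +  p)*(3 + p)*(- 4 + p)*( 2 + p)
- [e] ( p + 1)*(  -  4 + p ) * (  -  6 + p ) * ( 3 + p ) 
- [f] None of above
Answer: e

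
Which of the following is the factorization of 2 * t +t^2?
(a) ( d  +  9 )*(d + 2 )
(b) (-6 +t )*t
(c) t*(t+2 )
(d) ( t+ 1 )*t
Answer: c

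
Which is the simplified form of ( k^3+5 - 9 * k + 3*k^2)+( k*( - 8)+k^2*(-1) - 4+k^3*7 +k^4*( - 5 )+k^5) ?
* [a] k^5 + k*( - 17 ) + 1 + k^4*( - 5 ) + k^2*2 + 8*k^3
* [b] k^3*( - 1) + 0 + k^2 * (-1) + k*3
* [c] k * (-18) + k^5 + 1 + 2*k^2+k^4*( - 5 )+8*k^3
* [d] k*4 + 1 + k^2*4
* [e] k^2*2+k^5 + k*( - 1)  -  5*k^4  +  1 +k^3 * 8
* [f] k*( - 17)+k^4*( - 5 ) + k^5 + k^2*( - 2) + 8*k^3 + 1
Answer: a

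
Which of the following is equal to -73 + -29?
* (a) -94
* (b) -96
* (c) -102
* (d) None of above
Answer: c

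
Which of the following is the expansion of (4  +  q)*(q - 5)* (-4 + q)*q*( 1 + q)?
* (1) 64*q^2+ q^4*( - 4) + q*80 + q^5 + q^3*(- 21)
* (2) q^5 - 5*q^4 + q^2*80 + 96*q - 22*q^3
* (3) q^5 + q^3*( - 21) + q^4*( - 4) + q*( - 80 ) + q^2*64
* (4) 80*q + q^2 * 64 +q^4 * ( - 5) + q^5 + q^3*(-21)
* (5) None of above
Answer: 1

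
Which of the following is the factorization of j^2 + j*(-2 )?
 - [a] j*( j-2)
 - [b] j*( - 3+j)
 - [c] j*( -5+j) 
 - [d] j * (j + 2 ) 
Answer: a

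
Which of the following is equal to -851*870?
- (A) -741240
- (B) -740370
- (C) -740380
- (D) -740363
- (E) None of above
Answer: B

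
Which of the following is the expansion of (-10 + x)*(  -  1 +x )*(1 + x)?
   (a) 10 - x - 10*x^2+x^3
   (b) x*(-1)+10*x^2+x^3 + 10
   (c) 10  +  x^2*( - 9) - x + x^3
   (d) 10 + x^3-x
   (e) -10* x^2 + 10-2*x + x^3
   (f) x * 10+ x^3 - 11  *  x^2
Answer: a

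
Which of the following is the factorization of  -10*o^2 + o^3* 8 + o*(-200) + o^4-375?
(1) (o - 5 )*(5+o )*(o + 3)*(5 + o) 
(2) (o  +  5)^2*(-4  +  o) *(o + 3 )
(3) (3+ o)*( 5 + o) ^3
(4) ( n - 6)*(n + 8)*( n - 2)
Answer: 1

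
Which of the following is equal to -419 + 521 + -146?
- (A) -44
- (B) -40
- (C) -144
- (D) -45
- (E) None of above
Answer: A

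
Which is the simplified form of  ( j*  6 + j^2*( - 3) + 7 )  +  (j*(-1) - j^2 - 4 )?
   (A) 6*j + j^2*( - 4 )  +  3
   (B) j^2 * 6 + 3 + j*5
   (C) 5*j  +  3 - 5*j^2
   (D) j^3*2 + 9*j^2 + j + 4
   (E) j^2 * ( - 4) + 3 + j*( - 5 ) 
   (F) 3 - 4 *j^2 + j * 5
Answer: F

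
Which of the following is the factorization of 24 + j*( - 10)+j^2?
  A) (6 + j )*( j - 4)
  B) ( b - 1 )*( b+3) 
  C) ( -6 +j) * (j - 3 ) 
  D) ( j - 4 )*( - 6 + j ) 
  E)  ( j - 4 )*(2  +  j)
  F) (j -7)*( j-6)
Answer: D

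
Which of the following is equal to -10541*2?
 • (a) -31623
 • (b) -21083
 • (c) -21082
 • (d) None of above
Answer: c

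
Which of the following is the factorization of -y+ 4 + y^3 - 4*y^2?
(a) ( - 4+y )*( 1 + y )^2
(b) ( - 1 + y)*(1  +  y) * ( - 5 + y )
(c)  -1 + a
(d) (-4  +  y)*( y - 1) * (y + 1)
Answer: d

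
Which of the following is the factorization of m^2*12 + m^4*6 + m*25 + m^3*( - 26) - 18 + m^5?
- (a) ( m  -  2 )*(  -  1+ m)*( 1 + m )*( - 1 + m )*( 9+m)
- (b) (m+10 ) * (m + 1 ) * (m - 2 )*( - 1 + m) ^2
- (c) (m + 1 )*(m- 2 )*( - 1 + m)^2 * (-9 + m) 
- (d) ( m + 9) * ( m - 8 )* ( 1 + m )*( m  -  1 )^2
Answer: a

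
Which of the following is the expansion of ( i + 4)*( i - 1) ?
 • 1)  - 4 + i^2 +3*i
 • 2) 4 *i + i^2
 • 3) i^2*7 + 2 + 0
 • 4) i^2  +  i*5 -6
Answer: 1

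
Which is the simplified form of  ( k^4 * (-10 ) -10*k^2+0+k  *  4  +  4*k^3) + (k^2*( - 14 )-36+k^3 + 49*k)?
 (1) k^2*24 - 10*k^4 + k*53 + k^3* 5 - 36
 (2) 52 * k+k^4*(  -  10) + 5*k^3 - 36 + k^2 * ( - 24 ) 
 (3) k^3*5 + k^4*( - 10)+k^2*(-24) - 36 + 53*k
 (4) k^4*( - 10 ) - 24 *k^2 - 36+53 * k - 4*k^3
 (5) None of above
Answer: 3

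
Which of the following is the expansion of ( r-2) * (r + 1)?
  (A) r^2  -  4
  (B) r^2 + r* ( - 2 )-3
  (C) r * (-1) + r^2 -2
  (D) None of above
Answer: C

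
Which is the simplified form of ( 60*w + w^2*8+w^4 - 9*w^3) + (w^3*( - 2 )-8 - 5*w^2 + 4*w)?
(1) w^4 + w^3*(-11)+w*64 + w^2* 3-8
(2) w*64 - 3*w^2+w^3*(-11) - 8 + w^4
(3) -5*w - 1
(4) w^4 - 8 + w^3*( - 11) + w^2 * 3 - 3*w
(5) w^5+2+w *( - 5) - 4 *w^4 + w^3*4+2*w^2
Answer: 1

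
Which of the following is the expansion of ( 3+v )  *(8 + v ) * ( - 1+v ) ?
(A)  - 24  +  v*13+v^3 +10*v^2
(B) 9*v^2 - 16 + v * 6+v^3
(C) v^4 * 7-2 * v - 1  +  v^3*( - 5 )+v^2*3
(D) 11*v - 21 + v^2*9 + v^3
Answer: A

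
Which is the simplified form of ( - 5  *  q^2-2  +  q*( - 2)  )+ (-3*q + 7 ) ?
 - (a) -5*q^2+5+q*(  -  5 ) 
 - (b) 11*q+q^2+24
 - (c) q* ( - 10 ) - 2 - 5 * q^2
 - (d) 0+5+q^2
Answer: a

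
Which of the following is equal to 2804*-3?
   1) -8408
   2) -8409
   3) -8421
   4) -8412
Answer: 4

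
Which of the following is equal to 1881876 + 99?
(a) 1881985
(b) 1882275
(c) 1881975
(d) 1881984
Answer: c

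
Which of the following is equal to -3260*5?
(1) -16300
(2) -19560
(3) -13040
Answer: 1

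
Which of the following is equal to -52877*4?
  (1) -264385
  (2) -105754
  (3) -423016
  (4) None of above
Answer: 4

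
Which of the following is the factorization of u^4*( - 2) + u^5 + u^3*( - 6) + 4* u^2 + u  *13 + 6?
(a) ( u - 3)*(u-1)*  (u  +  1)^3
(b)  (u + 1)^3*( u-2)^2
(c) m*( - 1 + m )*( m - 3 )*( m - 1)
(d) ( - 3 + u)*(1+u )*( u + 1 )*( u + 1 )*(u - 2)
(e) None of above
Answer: d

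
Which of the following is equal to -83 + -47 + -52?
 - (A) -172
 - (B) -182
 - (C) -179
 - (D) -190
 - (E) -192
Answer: B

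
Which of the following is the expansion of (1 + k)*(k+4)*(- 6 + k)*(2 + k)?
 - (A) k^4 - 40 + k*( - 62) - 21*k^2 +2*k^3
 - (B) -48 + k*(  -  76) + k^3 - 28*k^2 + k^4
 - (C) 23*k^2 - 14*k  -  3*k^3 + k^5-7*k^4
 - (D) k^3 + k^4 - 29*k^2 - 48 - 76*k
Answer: B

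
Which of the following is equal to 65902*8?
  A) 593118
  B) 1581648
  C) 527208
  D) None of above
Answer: D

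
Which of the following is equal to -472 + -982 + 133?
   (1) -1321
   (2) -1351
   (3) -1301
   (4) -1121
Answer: 1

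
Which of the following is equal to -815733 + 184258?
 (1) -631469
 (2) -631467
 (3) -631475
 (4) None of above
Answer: 3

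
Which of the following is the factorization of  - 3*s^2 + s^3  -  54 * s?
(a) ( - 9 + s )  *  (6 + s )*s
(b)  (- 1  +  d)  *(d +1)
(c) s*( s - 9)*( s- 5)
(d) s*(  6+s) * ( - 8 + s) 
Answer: a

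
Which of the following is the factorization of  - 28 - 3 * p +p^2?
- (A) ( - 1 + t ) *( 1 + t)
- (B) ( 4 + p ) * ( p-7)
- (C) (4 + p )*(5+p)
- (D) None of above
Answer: B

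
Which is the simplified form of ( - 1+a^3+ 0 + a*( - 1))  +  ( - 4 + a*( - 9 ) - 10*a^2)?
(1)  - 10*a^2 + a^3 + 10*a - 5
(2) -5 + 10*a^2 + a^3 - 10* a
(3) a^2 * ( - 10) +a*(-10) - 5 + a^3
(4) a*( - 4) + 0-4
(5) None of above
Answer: 3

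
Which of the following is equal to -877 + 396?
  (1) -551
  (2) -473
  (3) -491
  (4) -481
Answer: 4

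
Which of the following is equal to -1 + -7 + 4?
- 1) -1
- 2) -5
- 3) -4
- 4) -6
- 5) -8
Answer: 3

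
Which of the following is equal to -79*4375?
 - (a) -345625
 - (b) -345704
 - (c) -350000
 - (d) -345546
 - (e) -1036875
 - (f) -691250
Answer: a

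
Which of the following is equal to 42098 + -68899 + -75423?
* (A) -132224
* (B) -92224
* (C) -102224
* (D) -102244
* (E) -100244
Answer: C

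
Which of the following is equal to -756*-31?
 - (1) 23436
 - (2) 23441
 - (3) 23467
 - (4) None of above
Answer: 1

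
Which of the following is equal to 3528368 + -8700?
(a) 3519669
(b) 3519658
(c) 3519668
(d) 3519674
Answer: c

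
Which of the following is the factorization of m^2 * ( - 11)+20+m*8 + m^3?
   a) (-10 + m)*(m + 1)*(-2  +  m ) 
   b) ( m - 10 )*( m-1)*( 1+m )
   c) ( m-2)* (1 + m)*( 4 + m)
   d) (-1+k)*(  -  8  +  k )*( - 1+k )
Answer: a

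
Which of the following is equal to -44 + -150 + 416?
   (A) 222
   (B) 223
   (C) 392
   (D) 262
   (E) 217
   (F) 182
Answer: A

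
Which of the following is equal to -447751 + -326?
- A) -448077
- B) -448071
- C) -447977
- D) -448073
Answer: A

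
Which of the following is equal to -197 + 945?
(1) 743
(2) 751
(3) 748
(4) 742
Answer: 3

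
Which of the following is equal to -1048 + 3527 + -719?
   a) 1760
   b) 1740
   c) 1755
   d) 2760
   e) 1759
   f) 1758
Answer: a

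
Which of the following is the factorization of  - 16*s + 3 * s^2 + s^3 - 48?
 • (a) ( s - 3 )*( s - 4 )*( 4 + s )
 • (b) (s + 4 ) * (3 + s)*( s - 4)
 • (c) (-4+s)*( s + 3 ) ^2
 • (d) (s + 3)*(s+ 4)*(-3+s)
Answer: b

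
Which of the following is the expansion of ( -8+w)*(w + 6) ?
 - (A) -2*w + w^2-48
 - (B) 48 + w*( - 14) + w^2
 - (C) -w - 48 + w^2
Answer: A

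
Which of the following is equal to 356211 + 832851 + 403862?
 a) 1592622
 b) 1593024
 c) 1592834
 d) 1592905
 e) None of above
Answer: e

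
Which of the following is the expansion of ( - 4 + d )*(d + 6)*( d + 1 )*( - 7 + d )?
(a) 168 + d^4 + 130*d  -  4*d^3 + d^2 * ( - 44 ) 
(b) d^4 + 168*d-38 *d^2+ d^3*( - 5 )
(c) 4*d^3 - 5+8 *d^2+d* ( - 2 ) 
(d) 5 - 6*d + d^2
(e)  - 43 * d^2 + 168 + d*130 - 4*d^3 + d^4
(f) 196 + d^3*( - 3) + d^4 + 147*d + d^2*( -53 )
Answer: e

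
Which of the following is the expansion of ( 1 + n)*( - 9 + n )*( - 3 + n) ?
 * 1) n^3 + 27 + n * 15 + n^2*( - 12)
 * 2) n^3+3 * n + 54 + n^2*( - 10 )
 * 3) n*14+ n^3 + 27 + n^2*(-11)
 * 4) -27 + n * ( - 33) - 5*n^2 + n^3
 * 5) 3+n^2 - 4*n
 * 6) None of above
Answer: 6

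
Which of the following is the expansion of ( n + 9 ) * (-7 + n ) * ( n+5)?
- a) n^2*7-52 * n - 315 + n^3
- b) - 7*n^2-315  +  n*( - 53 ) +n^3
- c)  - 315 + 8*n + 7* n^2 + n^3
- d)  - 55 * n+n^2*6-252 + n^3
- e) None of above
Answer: e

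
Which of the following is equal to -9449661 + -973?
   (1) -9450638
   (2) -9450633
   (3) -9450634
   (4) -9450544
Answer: 3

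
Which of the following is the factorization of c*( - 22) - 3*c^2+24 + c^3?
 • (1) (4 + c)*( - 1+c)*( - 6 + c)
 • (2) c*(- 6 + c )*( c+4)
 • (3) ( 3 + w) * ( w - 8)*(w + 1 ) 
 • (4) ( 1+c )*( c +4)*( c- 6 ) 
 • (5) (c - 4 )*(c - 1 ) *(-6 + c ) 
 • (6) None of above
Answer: 1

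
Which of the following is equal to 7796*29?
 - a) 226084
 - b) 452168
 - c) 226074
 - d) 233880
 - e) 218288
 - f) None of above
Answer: a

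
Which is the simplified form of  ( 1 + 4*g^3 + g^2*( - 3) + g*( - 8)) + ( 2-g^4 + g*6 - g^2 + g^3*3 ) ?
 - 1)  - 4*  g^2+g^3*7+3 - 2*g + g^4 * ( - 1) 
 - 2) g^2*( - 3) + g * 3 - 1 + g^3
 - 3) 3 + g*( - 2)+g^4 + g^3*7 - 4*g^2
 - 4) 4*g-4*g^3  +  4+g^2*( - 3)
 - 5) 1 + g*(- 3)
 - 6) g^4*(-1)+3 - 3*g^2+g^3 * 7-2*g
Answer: 1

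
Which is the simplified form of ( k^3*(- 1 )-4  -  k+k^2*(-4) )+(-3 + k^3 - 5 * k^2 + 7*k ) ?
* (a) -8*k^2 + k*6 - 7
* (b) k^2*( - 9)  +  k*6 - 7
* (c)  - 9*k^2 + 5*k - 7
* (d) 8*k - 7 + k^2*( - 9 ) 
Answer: b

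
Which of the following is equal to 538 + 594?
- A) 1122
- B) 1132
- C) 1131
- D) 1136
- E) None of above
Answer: B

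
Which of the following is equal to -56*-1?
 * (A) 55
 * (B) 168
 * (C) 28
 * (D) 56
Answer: D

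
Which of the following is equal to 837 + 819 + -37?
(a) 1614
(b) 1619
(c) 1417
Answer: b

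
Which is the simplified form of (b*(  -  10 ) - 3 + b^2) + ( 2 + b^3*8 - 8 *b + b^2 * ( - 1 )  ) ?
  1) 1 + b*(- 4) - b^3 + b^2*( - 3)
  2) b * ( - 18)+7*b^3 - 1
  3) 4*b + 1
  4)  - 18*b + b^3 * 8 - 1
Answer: 4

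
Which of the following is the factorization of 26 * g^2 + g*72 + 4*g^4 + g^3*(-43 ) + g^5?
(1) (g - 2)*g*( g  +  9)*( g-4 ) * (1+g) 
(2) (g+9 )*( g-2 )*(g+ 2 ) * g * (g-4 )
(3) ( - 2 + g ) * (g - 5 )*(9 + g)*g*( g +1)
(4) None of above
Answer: 1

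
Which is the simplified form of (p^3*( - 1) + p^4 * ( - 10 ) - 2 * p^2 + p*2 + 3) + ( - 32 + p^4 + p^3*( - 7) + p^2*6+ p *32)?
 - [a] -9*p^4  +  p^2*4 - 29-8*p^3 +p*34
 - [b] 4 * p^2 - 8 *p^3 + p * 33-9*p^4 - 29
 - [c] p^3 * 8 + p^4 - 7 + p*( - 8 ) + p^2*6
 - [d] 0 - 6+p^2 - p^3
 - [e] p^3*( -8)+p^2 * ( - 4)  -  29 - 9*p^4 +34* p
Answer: a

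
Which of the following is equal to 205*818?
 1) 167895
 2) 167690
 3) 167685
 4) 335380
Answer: 2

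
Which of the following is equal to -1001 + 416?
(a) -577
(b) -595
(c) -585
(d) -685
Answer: c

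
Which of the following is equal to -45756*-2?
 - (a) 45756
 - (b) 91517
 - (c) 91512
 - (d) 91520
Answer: c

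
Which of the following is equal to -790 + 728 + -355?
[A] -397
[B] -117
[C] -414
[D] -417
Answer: D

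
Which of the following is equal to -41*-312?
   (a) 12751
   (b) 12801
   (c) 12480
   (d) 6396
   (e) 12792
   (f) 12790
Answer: e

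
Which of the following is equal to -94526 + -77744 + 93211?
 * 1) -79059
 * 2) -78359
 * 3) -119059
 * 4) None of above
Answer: 1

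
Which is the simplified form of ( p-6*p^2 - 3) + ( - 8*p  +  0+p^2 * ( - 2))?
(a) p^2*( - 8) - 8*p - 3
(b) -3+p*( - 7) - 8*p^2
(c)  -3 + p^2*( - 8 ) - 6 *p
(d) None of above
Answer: b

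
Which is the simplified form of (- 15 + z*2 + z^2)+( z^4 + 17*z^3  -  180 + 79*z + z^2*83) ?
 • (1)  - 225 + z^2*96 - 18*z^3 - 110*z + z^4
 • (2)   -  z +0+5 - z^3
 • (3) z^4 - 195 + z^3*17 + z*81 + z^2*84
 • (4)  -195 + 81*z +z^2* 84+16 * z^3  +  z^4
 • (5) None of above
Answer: 3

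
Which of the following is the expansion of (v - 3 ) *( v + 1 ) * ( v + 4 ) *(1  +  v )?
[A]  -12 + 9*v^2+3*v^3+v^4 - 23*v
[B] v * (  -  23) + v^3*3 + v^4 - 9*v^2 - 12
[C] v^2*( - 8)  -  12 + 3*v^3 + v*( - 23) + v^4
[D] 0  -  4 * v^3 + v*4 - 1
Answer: B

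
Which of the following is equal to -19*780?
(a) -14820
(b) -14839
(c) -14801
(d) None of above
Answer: a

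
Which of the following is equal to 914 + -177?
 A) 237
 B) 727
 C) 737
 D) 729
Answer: C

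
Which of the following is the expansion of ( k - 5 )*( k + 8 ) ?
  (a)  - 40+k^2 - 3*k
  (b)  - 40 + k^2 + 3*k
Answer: b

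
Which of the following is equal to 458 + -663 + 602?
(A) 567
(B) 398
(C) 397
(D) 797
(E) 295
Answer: C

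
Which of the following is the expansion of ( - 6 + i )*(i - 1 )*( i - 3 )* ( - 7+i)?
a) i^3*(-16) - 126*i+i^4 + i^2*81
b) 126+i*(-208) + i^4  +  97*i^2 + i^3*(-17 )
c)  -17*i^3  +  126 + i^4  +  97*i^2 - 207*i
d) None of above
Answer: c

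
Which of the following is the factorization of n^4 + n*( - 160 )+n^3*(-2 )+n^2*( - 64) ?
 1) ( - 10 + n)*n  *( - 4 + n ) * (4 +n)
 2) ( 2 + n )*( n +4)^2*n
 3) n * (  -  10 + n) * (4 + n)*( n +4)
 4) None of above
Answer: 3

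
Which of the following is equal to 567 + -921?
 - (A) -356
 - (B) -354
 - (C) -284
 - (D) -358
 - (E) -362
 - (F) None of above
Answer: B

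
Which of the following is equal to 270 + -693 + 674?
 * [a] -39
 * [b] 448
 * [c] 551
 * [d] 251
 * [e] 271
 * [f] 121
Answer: d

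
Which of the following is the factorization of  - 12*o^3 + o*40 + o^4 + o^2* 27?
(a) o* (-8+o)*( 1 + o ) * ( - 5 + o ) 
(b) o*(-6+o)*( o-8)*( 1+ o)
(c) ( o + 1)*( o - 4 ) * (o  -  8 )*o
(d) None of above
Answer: a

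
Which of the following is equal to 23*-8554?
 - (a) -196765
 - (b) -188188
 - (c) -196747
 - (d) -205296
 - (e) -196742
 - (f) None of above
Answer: e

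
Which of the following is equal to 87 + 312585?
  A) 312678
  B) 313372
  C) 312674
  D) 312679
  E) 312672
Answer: E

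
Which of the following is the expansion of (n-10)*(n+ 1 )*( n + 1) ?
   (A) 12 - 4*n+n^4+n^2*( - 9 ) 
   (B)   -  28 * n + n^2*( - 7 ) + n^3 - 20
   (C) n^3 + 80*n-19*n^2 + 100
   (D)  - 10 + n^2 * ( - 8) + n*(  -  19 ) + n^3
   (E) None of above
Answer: D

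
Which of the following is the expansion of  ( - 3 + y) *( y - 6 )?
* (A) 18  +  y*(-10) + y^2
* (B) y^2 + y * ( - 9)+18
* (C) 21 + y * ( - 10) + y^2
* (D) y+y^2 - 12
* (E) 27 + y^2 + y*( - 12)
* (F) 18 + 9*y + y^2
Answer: B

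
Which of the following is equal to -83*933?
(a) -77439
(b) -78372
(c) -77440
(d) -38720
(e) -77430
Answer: a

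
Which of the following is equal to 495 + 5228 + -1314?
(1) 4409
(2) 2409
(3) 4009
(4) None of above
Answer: 1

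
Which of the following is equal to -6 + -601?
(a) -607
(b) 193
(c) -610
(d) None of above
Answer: a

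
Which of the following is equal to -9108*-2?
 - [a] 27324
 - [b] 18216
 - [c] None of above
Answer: b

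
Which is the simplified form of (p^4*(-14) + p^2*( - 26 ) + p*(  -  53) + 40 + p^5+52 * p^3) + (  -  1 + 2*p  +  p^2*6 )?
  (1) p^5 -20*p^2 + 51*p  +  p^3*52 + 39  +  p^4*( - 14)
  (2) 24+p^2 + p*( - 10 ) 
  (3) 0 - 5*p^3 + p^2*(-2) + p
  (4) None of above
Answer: 4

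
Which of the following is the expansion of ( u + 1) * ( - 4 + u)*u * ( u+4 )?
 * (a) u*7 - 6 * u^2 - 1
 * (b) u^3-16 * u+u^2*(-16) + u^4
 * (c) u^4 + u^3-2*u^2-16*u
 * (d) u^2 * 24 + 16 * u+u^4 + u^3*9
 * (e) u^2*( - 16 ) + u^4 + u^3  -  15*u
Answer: b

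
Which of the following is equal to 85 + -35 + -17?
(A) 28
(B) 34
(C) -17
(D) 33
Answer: D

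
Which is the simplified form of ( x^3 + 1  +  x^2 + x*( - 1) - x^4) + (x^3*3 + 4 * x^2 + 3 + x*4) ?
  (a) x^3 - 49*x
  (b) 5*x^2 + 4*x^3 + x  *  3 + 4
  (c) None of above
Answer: c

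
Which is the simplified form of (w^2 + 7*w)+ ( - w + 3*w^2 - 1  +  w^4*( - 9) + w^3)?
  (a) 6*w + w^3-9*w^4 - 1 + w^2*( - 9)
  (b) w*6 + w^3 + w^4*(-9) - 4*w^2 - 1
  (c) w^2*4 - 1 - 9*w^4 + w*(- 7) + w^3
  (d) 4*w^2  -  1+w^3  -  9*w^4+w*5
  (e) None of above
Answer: e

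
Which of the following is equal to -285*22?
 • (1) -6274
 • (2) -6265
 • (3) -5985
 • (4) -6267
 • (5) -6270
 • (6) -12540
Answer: 5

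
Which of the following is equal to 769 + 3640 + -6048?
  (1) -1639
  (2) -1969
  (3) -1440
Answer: 1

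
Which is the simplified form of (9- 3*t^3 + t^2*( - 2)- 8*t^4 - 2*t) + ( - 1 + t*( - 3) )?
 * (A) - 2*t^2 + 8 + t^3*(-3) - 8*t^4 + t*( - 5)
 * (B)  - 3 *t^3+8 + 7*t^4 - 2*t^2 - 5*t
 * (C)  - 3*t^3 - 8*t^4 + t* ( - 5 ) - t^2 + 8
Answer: A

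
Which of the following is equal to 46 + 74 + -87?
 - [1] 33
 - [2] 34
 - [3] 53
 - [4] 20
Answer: 1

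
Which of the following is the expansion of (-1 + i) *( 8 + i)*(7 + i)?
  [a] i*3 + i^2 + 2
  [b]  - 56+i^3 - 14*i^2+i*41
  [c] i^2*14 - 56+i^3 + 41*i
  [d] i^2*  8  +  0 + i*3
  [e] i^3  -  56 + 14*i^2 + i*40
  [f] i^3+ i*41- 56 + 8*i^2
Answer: c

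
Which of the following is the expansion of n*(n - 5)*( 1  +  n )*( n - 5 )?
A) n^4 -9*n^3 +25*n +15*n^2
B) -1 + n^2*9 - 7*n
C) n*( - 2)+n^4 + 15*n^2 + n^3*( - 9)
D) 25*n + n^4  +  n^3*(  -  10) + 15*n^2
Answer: A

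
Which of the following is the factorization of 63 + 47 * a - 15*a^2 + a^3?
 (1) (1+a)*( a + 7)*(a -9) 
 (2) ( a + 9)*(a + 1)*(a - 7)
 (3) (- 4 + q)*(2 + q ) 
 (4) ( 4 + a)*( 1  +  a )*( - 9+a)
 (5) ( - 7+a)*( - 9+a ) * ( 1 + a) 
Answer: 5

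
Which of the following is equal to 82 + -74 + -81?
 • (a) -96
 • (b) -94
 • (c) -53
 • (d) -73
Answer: d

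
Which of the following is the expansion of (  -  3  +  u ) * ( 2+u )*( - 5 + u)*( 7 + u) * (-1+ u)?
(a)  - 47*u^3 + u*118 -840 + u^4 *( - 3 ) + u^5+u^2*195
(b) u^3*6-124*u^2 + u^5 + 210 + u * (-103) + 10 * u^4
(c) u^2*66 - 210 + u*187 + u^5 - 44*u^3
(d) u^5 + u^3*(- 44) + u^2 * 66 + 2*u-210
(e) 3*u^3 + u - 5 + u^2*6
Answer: c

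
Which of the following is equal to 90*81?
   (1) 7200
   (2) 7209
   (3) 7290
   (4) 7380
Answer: 3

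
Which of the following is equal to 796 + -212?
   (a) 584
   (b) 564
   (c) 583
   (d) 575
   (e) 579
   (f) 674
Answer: a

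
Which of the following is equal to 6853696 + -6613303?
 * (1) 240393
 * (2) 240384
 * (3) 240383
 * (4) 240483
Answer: 1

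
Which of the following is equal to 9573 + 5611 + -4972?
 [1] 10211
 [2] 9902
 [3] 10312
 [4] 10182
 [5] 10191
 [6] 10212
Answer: 6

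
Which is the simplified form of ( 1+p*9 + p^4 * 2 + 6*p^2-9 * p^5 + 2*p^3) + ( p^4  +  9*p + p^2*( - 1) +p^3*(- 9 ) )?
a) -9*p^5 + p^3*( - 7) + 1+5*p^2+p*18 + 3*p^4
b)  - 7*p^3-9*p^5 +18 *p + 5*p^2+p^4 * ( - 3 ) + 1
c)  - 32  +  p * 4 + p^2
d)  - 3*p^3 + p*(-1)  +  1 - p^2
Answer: a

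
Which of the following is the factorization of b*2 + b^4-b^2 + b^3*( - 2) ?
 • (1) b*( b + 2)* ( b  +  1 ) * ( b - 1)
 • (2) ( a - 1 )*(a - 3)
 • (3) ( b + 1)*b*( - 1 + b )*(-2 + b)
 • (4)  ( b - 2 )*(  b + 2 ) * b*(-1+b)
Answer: 3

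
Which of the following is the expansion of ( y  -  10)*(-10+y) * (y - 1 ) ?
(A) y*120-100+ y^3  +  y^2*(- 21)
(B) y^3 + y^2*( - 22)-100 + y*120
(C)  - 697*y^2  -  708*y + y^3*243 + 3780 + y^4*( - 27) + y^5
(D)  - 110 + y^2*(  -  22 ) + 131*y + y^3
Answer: A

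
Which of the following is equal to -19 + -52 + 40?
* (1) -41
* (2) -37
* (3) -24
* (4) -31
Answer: 4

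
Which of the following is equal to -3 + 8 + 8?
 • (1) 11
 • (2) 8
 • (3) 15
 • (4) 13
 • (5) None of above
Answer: 4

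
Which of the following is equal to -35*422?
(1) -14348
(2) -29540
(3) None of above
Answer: 3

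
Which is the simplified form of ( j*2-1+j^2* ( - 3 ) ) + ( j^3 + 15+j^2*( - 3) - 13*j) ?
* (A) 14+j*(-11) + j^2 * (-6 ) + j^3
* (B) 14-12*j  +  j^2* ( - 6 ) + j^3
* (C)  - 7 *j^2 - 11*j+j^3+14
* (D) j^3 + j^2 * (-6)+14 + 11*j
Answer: A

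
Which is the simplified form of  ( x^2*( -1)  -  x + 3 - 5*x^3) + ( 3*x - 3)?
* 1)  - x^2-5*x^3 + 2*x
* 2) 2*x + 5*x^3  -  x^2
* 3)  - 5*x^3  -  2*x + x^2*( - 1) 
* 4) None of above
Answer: 1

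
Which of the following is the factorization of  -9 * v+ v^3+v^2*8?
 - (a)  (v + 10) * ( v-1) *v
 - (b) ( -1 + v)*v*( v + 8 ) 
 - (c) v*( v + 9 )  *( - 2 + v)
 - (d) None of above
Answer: d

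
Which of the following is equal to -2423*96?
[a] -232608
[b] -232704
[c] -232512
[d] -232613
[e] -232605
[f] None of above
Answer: a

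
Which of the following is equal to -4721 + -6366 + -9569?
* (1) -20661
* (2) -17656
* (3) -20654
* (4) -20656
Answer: 4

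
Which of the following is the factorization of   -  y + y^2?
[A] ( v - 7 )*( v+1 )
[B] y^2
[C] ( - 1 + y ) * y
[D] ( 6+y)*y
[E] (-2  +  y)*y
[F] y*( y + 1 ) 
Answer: C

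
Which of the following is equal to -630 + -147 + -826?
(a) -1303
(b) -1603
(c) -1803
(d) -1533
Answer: b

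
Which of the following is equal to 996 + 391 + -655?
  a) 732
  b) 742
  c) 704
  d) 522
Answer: a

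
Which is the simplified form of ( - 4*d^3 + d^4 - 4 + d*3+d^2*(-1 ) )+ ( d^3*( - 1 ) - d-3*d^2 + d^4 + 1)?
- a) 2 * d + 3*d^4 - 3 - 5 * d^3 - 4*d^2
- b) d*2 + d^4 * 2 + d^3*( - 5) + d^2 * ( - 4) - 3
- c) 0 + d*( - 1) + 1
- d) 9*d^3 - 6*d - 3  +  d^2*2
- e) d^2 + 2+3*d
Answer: b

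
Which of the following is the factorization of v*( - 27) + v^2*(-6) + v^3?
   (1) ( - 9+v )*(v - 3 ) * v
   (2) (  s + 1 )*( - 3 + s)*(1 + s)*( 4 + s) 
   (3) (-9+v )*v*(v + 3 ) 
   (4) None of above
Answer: 3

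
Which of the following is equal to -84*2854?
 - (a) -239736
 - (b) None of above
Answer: a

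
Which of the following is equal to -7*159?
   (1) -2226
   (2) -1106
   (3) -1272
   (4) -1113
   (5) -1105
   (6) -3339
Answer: 4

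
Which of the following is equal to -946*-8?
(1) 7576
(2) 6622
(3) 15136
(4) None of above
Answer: 4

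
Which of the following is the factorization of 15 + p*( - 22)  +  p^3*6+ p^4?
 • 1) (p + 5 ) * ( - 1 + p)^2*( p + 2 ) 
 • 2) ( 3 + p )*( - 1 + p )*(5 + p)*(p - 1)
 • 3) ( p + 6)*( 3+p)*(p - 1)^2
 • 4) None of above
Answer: 2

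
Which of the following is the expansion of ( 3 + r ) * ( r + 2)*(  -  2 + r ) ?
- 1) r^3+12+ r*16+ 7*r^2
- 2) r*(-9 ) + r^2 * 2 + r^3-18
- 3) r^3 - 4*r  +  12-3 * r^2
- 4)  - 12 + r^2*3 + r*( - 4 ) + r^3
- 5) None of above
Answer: 4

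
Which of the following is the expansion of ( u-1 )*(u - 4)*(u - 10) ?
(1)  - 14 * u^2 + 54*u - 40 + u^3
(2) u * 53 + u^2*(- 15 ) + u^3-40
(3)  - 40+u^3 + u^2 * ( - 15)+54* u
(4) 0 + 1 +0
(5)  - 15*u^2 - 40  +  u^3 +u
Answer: 3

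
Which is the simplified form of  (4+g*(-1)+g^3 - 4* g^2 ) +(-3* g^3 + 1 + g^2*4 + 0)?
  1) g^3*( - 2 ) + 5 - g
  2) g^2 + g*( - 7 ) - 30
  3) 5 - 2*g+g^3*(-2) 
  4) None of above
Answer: 1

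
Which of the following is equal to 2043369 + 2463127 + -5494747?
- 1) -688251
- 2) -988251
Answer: 2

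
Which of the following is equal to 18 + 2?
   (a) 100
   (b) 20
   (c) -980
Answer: b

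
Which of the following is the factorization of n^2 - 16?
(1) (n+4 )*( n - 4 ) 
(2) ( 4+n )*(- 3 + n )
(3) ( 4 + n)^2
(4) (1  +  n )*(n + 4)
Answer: 1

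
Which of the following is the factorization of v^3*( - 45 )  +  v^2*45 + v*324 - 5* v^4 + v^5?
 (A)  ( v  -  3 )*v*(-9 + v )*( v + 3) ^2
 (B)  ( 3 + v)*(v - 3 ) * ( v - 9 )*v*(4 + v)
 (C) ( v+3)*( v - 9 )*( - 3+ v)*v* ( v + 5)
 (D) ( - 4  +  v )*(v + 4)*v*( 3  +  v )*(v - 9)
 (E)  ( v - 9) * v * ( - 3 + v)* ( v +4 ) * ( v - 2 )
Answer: B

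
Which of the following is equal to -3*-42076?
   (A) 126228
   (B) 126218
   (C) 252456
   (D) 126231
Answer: A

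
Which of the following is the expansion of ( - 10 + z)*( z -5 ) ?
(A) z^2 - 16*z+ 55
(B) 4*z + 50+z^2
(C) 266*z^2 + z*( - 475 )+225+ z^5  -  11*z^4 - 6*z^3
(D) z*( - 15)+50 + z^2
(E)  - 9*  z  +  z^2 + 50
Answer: D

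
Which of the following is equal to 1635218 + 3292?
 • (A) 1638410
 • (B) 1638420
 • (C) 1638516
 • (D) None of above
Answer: D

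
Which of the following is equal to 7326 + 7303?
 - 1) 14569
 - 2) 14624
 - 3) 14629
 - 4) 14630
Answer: 3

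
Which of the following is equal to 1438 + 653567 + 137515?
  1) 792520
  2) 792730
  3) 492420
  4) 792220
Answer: 1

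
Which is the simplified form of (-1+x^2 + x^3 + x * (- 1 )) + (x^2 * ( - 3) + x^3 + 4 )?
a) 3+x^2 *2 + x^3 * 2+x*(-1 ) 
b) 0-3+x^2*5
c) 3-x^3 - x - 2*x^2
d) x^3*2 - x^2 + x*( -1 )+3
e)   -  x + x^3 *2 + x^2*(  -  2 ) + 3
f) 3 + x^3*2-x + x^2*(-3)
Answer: e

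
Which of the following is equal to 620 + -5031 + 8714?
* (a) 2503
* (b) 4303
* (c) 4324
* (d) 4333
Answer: b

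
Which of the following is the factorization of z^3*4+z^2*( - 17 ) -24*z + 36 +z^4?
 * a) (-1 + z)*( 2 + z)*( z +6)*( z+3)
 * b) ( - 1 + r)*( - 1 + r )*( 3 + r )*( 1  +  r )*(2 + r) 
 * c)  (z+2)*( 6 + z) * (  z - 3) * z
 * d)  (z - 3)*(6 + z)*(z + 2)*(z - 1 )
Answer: d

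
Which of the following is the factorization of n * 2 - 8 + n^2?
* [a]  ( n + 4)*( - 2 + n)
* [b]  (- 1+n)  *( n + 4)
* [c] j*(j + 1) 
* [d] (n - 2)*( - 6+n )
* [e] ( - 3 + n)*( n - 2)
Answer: a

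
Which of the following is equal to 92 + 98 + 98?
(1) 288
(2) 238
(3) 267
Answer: 1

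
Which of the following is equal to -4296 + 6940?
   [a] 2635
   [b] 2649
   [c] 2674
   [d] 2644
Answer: d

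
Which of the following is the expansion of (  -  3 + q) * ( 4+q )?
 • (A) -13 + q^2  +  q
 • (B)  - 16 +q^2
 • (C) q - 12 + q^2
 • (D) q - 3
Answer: C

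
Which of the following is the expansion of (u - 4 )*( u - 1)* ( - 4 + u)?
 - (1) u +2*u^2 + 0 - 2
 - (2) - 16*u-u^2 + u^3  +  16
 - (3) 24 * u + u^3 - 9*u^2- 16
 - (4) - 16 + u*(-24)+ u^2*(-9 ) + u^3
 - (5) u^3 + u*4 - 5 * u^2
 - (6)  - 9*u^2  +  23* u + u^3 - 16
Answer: 3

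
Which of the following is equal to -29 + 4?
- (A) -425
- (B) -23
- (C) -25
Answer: C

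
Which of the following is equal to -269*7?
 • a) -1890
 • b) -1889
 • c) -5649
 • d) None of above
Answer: d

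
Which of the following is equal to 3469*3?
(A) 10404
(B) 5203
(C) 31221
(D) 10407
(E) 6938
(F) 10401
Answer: D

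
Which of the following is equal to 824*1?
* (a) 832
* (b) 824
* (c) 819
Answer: b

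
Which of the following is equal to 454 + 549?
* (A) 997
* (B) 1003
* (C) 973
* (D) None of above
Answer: B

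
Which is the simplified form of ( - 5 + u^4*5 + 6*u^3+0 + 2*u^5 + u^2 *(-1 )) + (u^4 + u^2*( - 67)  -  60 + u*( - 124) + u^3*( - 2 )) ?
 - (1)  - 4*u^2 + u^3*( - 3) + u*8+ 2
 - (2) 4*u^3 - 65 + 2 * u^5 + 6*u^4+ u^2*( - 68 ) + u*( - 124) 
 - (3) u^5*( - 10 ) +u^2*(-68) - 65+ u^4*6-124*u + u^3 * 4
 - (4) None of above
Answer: 2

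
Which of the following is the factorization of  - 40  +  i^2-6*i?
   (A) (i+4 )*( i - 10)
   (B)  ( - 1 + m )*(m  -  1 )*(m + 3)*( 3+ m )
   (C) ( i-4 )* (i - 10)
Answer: A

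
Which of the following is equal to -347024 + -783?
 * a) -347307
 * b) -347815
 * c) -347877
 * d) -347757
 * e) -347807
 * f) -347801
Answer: e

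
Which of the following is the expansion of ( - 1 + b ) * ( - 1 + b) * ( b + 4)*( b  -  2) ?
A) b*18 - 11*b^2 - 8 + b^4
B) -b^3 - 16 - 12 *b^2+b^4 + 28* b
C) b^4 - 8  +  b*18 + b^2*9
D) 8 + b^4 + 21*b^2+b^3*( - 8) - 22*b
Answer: A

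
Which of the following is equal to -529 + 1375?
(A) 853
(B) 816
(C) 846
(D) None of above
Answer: C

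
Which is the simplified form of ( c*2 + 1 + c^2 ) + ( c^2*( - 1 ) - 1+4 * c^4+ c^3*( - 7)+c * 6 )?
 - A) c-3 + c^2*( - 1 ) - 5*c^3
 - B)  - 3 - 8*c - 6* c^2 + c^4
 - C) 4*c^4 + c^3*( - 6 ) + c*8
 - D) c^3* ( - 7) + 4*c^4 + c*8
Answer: D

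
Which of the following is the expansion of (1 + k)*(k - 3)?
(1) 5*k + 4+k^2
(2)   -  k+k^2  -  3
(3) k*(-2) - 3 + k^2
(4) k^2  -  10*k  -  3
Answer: 3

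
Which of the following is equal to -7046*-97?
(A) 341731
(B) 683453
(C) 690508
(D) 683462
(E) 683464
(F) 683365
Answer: D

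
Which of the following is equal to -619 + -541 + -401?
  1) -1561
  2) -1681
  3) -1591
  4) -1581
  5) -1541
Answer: 1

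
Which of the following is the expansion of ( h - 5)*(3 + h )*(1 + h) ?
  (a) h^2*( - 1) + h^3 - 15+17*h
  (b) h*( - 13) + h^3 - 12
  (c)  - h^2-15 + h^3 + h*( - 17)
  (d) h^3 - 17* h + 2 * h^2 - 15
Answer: c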